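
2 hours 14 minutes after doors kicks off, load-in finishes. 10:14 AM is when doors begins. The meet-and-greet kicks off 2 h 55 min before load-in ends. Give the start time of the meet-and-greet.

9:33 AM

Load-in ends at 10:14 AM + 134 min = 12:28 PM.
The meet-and-greet starts at 12:28 PM − 175 min = 9:33 AM.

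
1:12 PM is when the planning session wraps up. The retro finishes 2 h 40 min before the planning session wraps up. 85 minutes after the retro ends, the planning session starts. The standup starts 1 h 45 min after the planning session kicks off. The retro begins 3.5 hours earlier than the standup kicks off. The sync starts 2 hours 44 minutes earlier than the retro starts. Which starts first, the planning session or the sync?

The retro ends at 1:12 PM − 160 min = 10:32 AM.
The planning session starts at 10:32 AM + 85 min = 11:57 AM.
The standup starts at 11:57 AM + 105 min = 1:42 PM.
The retro starts at 1:42 PM − 210 min = 10:12 AM.
The sync starts at 10:12 AM − 164 min = 7:28 AM.
The planning session starts at 11:57 AM and the sync starts at 7:28 AM, so the sync is first.

the sync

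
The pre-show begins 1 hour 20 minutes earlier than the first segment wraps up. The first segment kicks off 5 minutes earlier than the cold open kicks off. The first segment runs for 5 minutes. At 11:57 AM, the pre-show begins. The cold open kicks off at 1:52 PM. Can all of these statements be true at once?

No

The first segment starts at 1:52 PM − 5 min = 1:47 PM.
The first segment ends at 1:47 PM + 5 min = 1:52 PM.
The pre-show starts at 1:52 PM − 80 min = 12:32 PM.
But the pre-show is also said to start at 11:57 AM — a 35-minute conflict.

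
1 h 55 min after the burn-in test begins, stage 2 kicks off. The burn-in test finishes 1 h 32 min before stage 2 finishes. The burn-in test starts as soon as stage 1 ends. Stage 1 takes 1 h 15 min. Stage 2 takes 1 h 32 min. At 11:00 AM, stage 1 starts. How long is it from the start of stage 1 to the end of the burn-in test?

Stage 1 ends at 11:00 AM + 75 min = 12:15 PM.
So the burn-in test starts at 12:15 PM.
Stage 2 starts at 12:15 PM + 115 min = 2:10 PM.
Stage 2 ends at 2:10 PM + 92 min = 3:42 PM.
The burn-in test ends at 3:42 PM − 92 min = 2:10 PM.
From 11:00 AM to 2:10 PM is 190 minutes.

190 minutes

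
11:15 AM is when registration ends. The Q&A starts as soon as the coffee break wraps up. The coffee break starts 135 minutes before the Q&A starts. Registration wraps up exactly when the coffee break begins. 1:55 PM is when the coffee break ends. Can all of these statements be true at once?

The Q&A starts at 1:55 PM.
The coffee break starts at 1:55 PM − 135 min = 11:40 AM.
So registration ends at 11:40 AM.
But registration is also said to end at 11:15 AM — a 25-minute conflict.

No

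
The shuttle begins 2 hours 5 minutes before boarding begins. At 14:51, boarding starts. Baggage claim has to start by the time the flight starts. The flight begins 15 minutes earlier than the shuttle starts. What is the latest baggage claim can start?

The shuttle starts at 14:51 − 125 min = 12:46.
The flight starts at 12:46 − 15 min = 12:31.
Baggage claim is bounded by the flight, so the latest it can start is 12:31.

12:31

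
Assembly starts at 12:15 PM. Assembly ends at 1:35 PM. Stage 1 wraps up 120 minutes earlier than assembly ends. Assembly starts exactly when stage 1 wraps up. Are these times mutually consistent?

Stage 1 ends at 1:35 PM − 120 min = 11:35 AM.
So assembly starts at 11:35 AM.
But assembly is also said to start at 12:15 PM — a 40-minute conflict.

No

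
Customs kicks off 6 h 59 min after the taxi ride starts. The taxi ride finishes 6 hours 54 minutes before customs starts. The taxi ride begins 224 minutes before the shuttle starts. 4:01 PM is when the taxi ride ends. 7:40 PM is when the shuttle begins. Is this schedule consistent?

Yes

The taxi ride starts at 7:40 PM − 224 min = 3:56 PM.
Customs starts at 3:56 PM + 419 min = 10:55 PM.
The taxi ride ends at 10:55 PM − 414 min = 4:01 PM.
That matches the stated 4:01 PM, so the schedule is consistent.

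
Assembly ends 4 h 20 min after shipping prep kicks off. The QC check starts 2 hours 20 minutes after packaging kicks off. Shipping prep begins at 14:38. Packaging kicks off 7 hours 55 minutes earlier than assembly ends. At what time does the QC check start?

13:23

Assembly ends at 14:38 + 260 min = 18:58.
Packaging starts at 18:58 − 475 min = 11:03.
The QC check starts at 11:03 + 140 min = 13:23.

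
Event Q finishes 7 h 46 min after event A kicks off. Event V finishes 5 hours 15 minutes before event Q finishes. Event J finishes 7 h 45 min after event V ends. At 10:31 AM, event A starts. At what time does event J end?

Event Q ends at 10:31 AM + 466 min = 6:17 PM.
Event V ends at 6:17 PM − 315 min = 1:02 PM.
Event J ends at 1:02 PM + 465 min = 8:47 PM.

8:47 PM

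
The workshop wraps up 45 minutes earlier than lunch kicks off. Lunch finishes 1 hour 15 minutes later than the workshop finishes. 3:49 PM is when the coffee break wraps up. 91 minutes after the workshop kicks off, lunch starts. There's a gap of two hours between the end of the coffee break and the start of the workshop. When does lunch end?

The workshop starts at 3:49 PM + 120 min = 5:49 PM.
Lunch starts at 5:49 PM + 91 min = 7:20 PM.
The workshop ends at 7:20 PM − 45 min = 6:35 PM.
Lunch ends at 6:35 PM + 75 min = 7:50 PM.

7:50 PM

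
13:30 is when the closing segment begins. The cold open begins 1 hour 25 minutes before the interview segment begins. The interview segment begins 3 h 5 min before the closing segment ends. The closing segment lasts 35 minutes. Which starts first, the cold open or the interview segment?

The closing segment ends at 13:30 + 35 min = 14:05.
The interview segment starts at 14:05 − 185 min = 11:00.
The cold open starts at 11:00 − 85 min = 09:35.
The cold open starts at 09:35 and the interview segment starts at 11:00, so the cold open is first.

the cold open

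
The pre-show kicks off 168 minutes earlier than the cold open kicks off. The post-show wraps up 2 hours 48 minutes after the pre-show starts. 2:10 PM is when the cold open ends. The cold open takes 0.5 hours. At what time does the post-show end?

1:40 PM

The cold open starts at 2:10 PM − 30 min = 1:40 PM.
The pre-show starts at 1:40 PM − 168 min = 10:52 AM.
The post-show ends at 10:52 AM + 168 min = 1:40 PM.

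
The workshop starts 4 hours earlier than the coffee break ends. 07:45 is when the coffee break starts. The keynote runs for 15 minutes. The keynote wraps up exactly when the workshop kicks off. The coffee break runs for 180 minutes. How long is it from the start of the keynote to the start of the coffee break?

75 minutes

The coffee break ends at 07:45 + 180 min = 10:45.
The workshop starts at 10:45 − 240 min = 06:45.
So the keynote ends at 06:45.
The keynote starts at 06:45 − 15 min = 06:30.
From 06:30 to 07:45 is 75 minutes.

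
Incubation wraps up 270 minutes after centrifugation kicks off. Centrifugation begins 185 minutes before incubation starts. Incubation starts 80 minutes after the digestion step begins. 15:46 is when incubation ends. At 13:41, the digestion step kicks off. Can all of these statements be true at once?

Incubation starts at 13:41 + 80 min = 15:01.
Centrifugation starts at 15:01 − 185 min = 11:56.
Incubation ends at 11:56 + 270 min = 16:26.
But incubation is also said to end at 15:46 — a 40-minute conflict.

No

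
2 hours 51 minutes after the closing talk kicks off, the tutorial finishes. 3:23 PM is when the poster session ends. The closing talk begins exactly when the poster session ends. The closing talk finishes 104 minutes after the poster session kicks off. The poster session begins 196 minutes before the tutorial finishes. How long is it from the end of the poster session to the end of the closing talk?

1 hour 19 minutes

The closing talk starts at 3:23 PM.
The tutorial ends at 3:23 PM + 171 min = 6:14 PM.
The poster session starts at 6:14 PM − 196 min = 2:58 PM.
The closing talk ends at 2:58 PM + 104 min = 4:42 PM.
From 3:23 PM to 4:42 PM is 1 hour 19 minutes.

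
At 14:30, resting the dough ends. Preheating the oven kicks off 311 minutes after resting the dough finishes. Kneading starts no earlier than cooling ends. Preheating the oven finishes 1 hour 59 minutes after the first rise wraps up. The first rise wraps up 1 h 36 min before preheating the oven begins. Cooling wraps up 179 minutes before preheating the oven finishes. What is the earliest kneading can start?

Preheating the oven starts at 14:30 + 311 min = 19:41.
The first rise ends at 19:41 − 96 min = 18:05.
Preheating the oven ends at 18:05 + 119 min = 20:04.
Cooling ends at 20:04 − 179 min = 17:05.
Kneading is bounded by cooling, so the earliest it can start is 17:05.

17:05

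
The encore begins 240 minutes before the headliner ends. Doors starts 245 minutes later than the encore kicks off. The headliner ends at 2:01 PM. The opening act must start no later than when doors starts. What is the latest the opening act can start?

2:06 PM

The encore starts at 2:01 PM − 240 min = 10:01 AM.
Doors starts at 10:01 AM + 245 min = 2:06 PM.
The opening act is bounded by doors, so the latest it can start is 2:06 PM.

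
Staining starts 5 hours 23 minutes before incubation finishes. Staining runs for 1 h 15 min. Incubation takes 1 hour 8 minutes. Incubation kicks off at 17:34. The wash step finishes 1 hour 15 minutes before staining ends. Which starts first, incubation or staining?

Incubation ends at 17:34 + 68 min = 18:42.
Staining starts at 18:42 − 323 min = 13:19.
Incubation starts at 17:34 and staining starts at 13:19, so staining is first.

staining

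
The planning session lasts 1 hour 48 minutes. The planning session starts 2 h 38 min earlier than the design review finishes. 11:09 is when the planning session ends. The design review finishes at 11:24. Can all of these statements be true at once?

The planning session starts at 11:24 − 158 min = 08:46.
The planning session ends at 08:46 + 108 min = 10:34.
But the planning session is also said to end at 11:09 — a 35-minute conflict.

No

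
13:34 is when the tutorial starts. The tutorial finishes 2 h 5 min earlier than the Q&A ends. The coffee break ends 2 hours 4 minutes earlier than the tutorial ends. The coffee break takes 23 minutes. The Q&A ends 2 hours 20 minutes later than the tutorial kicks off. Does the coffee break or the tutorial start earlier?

The Q&A ends at 13:34 + 140 min = 15:54.
The tutorial ends at 15:54 − 125 min = 13:49.
The coffee break ends at 13:49 − 124 min = 11:45.
The coffee break starts at 11:45 − 23 min = 11:22.
The coffee break starts at 11:22 and the tutorial starts at 13:34, so the coffee break is first.

the coffee break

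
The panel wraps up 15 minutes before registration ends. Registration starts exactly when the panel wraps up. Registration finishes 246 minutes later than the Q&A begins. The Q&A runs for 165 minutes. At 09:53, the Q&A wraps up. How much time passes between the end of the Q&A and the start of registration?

1 h 6 min

The Q&A starts at 09:53 − 165 min = 07:08.
Registration ends at 07:08 + 246 min = 11:14.
The panel ends at 11:14 − 15 min = 10:59.
So registration starts at 10:59.
From 09:53 to 10:59 is 1 h 6 min.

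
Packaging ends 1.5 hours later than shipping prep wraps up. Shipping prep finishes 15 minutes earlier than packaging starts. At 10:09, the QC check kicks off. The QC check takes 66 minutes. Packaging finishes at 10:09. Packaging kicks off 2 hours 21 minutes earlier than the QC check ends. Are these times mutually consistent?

Yes

The QC check ends at 10:09 + 66 min = 11:15.
Packaging starts at 11:15 − 141 min = 08:54.
Shipping prep ends at 08:54 − 15 min = 08:39.
Packaging ends at 08:39 + 90 min = 10:09.
That matches the stated 10:09, so the schedule is consistent.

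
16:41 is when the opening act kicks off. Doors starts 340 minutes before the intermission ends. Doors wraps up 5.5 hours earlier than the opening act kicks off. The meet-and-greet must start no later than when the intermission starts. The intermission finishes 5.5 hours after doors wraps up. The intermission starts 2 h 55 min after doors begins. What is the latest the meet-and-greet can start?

Doors ends at 16:41 − 330 min = 11:11.
The intermission ends at 11:11 + 330 min = 16:41.
Doors starts at 16:41 − 340 min = 11:01.
The intermission starts at 11:01 + 175 min = 13:56.
The meet-and-greet is bounded by the intermission, so the latest it can start is 13:56.

13:56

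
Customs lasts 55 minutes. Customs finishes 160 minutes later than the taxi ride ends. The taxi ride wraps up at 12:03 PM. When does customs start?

1:48 PM

Customs ends at 12:03 PM + 160 min = 2:43 PM.
Customs starts at 2:43 PM − 55 min = 1:48 PM.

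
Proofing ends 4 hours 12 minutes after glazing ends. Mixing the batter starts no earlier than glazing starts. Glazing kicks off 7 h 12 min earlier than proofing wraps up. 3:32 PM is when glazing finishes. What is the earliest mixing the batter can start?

Proofing ends at 3:32 PM + 252 min = 7:44 PM.
Glazing starts at 7:44 PM − 432 min = 12:32 PM.
Mixing the batter is bounded by glazing, so the earliest it can start is 12:32 PM.

12:32 PM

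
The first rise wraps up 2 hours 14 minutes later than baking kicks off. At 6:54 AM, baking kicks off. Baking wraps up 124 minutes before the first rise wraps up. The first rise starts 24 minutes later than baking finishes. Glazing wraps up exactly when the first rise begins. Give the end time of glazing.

7:28 AM

The first rise ends at 6:54 AM + 134 min = 9:08 AM.
Baking ends at 9:08 AM − 124 min = 7:04 AM.
The first rise starts at 7:04 AM + 24 min = 7:28 AM.
So glazing ends at 7:28 AM.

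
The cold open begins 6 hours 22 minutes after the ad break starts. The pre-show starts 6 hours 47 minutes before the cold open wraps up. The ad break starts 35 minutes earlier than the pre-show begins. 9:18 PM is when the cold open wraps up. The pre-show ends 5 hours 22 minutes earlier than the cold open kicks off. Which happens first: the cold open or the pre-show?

the pre-show

The pre-show starts at 9:18 PM − 407 min = 2:31 PM.
The ad break starts at 2:31 PM − 35 min = 1:56 PM.
The cold open starts at 1:56 PM + 382 min = 8:18 PM.
The cold open starts at 8:18 PM and the pre-show starts at 2:31 PM, so the pre-show is first.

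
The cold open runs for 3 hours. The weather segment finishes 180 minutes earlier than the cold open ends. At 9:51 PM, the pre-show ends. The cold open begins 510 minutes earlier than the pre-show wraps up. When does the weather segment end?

The cold open starts at 9:51 PM − 510 min = 1:21 PM.
The cold open ends at 1:21 PM + 180 min = 4:21 PM.
The weather segment ends at 4:21 PM − 180 min = 1:21 PM.

1:21 PM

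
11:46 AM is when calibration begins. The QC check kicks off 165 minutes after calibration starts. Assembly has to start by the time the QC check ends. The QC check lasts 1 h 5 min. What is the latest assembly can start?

The QC check starts at 11:46 AM + 165 min = 2:31 PM.
The QC check ends at 2:31 PM + 65 min = 3:36 PM.
Assembly is bounded by the QC check, so the latest it can start is 3:36 PM.

3:36 PM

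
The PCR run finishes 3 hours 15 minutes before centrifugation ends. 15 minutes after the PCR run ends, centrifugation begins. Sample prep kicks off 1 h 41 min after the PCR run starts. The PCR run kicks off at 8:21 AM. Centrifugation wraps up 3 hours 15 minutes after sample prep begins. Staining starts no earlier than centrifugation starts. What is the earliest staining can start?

Sample prep starts at 8:21 AM + 101 min = 10:02 AM.
Centrifugation ends at 10:02 AM + 195 min = 1:17 PM.
The PCR run ends at 1:17 PM − 195 min = 10:02 AM.
Centrifugation starts at 10:02 AM + 15 min = 10:17 AM.
Staining is bounded by centrifugation, so the earliest it can start is 10:17 AM.

10:17 AM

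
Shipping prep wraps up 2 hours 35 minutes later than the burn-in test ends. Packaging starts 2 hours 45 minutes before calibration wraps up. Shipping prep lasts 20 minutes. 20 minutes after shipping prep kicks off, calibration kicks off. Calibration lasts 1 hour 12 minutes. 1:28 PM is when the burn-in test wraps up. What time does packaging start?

2:30 PM

Shipping prep ends at 1:28 PM + 155 min = 4:03 PM.
Shipping prep starts at 4:03 PM − 20 min = 3:43 PM.
Calibration starts at 3:43 PM + 20 min = 4:03 PM.
Calibration ends at 4:03 PM + 72 min = 5:15 PM.
Packaging starts at 5:15 PM − 165 min = 2:30 PM.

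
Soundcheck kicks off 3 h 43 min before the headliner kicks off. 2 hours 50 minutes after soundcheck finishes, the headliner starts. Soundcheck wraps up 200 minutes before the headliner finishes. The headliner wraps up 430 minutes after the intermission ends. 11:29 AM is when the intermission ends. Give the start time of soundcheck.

2:26 PM

The headliner ends at 11:29 AM + 430 min = 6:39 PM.
Soundcheck ends at 6:39 PM − 200 min = 3:19 PM.
The headliner starts at 3:19 PM + 170 min = 6:09 PM.
Soundcheck starts at 6:09 PM − 223 min = 2:26 PM.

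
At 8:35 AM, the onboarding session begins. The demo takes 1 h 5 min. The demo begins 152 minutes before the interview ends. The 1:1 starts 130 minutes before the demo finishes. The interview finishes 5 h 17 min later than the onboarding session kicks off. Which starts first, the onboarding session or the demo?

The interview ends at 8:35 AM + 317 min = 1:52 PM.
The demo starts at 1:52 PM − 152 min = 11:20 AM.
The onboarding session starts at 8:35 AM and the demo starts at 11:20 AM, so the onboarding session is first.

the onboarding session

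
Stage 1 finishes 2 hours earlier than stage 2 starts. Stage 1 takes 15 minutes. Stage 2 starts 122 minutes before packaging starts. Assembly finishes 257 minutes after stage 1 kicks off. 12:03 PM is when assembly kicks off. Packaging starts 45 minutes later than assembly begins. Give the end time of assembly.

12:48 PM

Packaging starts at 12:03 PM + 45 min = 12:48 PM.
Stage 2 starts at 12:48 PM − 122 min = 10:46 AM.
Stage 1 ends at 10:46 AM − 120 min = 8:46 AM.
Stage 1 starts at 8:46 AM − 15 min = 8:31 AM.
Assembly ends at 8:31 AM + 257 min = 12:48 PM.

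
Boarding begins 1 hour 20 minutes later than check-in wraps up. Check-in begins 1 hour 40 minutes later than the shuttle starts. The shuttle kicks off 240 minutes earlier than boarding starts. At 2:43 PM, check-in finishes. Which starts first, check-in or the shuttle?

the shuttle

Boarding starts at 2:43 PM + 80 min = 4:03 PM.
The shuttle starts at 4:03 PM − 240 min = 12:03 PM.
Check-in starts at 12:03 PM + 100 min = 1:43 PM.
Check-in starts at 1:43 PM and the shuttle starts at 12:03 PM, so the shuttle is first.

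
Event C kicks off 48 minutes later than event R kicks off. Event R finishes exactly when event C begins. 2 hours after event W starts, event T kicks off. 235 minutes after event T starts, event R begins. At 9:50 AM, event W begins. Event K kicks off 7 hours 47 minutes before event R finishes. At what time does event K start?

Event T starts at 9:50 AM + 120 min = 11:50 AM.
Event R starts at 11:50 AM + 235 min = 3:45 PM.
Event C starts at 3:45 PM + 48 min = 4:33 PM.
So event R ends at 4:33 PM.
Event K starts at 4:33 PM − 467 min = 8:46 AM.

8:46 AM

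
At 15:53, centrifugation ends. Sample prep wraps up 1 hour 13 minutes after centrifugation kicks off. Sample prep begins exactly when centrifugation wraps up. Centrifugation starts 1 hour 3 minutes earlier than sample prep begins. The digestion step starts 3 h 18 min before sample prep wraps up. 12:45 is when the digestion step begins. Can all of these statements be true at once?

Yes

Sample prep starts at 15:53.
Centrifugation starts at 15:53 − 63 min = 14:50.
Sample prep ends at 14:50 + 73 min = 16:03.
The digestion step starts at 16:03 − 198 min = 12:45.
That matches the stated 12:45, so the schedule is consistent.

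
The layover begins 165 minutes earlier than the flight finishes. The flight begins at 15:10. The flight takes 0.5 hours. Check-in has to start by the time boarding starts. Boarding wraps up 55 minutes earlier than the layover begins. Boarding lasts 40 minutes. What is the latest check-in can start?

11:20

The flight ends at 15:10 + 30 min = 15:40.
The layover starts at 15:40 − 165 min = 12:55.
Boarding ends at 12:55 − 55 min = 12:00.
Boarding starts at 12:00 − 40 min = 11:20.
Check-in is bounded by boarding, so the latest it can start is 11:20.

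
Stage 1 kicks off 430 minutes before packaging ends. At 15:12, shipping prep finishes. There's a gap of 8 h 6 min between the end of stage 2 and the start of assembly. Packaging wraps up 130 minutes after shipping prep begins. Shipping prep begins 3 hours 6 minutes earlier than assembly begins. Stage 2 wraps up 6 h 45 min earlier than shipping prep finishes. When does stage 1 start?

08:27

Stage 2 ends at 15:12 − 405 min = 08:27.
Assembly starts at 08:27 + 486 min = 16:33.
Shipping prep starts at 16:33 − 186 min = 13:27.
Packaging ends at 13:27 + 130 min = 15:37.
Stage 1 starts at 15:37 − 430 min = 08:27.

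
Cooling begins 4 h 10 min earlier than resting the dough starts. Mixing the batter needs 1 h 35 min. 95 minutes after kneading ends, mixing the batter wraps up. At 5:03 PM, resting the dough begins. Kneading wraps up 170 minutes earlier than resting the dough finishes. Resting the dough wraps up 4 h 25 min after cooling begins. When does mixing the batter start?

2:28 PM

Cooling starts at 5:03 PM − 250 min = 12:53 PM.
Resting the dough ends at 12:53 PM + 265 min = 5:18 PM.
Kneading ends at 5:18 PM − 170 min = 2:28 PM.
Mixing the batter ends at 2:28 PM + 95 min = 4:03 PM.
Mixing the batter starts at 4:03 PM − 95 min = 2:28 PM.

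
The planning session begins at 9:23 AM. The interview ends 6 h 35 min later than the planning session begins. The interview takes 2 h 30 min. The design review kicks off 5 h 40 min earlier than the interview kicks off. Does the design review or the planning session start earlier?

The interview ends at 9:23 AM + 395 min = 3:58 PM.
The interview starts at 3:58 PM − 150 min = 1:28 PM.
The design review starts at 1:28 PM − 340 min = 7:48 AM.
The design review starts at 7:48 AM and the planning session starts at 9:23 AM, so the design review is first.

the design review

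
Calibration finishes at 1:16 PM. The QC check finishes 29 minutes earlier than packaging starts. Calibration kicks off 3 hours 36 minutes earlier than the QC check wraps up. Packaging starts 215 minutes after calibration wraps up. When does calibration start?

Packaging starts at 1:16 PM + 215 min = 4:51 PM.
The QC check ends at 4:51 PM − 29 min = 4:22 PM.
Calibration starts at 4:22 PM − 216 min = 12:46 PM.

12:46 PM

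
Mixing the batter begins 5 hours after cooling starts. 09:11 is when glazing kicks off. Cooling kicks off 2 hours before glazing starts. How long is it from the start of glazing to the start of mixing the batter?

Cooling starts at 09:11 − 120 min = 07:11.
Mixing the batter starts at 07:11 + 300 min = 12:11.
From 09:11 to 12:11 is 180 minutes.

180 minutes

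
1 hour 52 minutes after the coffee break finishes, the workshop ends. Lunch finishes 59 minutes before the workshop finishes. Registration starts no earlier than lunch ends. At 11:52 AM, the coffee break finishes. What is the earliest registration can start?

The workshop ends at 11:52 AM + 112 min = 1:44 PM.
Lunch ends at 1:44 PM − 59 min = 12:45 PM.
Registration is bounded by lunch, so the earliest it can start is 12:45 PM.

12:45 PM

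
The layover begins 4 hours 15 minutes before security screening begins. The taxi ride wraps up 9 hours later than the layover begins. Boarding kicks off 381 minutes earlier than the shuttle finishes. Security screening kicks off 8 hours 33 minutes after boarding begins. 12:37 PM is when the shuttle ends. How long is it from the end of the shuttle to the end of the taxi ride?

Boarding starts at 12:37 PM − 381 min = 6:16 AM.
Security screening starts at 6:16 AM + 513 min = 2:49 PM.
The layover starts at 2:49 PM − 255 min = 10:34 AM.
The taxi ride ends at 10:34 AM + 540 min = 7:34 PM.
From 12:37 PM to 7:34 PM is 6 hours 57 minutes.

6 hours 57 minutes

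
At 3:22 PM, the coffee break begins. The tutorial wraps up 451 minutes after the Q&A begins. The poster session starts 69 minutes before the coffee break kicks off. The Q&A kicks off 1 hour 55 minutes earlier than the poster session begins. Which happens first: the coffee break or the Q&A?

the Q&A

The poster session starts at 3:22 PM − 69 min = 2:13 PM.
The Q&A starts at 2:13 PM − 115 min = 12:18 PM.
The coffee break starts at 3:22 PM and the Q&A starts at 12:18 PM, so the Q&A is first.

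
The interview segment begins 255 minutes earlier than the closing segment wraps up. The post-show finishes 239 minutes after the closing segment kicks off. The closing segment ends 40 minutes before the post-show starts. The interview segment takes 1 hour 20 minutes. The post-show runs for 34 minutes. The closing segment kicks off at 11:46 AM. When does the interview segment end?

The post-show ends at 11:46 AM + 239 min = 3:45 PM.
The post-show starts at 3:45 PM − 34 min = 3:11 PM.
The closing segment ends at 3:11 PM − 40 min = 2:31 PM.
The interview segment starts at 2:31 PM − 255 min = 10:16 AM.
The interview segment ends at 10:16 AM + 80 min = 11:36 AM.

11:36 AM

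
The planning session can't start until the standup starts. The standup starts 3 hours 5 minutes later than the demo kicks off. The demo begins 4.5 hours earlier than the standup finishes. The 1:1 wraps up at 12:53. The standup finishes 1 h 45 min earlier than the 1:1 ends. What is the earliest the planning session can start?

The standup ends at 12:53 − 105 min = 11:08.
The demo starts at 11:08 − 270 min = 06:38.
The standup starts at 06:38 + 185 min = 09:43.
The planning session is bounded by the standup, so the earliest it can start is 09:43.

09:43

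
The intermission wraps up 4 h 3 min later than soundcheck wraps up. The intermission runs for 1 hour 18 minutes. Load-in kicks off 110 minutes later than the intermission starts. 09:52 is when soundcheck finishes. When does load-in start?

The intermission ends at 09:52 + 243 min = 13:55.
The intermission starts at 13:55 − 78 min = 12:37.
Load-in starts at 12:37 + 110 min = 14:27.

14:27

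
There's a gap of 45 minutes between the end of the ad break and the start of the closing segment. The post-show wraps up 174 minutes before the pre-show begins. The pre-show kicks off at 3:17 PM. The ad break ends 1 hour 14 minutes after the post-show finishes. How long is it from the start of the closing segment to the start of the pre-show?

55 minutes

The post-show ends at 3:17 PM − 174 min = 12:23 PM.
The ad break ends at 12:23 PM + 74 min = 1:37 PM.
The closing segment starts at 1:37 PM + 45 min = 2:22 PM.
From 2:22 PM to 3:17 PM is 55 minutes.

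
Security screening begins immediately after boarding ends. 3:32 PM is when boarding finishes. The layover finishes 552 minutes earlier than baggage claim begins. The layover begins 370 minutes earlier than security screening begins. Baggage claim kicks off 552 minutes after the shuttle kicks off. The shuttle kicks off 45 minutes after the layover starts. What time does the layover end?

Security screening starts at 3:32 PM.
The layover starts at 3:32 PM − 370 min = 9:22 AM.
The shuttle starts at 9:22 AM + 45 min = 10:07 AM.
Baggage claim starts at 10:07 AM + 552 min = 7:19 PM.
The layover ends at 7:19 PM − 552 min = 10:07 AM.

10:07 AM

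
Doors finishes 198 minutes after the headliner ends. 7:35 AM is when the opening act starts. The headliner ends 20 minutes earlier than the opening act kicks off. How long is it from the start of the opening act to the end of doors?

The headliner ends at 7:35 AM − 20 min = 7:15 AM.
Doors ends at 7:15 AM + 198 min = 10:33 AM.
From 7:35 AM to 10:33 AM is 2 h 58 min.

2 h 58 min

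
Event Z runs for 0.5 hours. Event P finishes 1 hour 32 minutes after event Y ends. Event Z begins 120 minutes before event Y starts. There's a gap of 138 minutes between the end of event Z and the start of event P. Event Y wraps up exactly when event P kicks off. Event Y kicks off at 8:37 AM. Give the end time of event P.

Event Z starts at 8:37 AM − 120 min = 6:37 AM.
Event Z ends at 6:37 AM + 30 min = 7:07 AM.
Event P starts at 7:07 AM + 138 min = 9:25 AM.
So event Y ends at 9:25 AM.
Event P ends at 9:25 AM + 92 min = 10:57 AM.

10:57 AM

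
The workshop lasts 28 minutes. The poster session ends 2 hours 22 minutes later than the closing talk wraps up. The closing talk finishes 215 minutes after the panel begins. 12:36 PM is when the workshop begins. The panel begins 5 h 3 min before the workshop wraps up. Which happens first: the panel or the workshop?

The workshop ends at 12:36 PM + 28 min = 1:04 PM.
The panel starts at 1:04 PM − 303 min = 8:01 AM.
The panel starts at 8:01 AM and the workshop starts at 12:36 PM, so the panel is first.

the panel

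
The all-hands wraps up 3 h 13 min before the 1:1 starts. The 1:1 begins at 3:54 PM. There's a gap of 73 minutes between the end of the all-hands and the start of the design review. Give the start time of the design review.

The all-hands ends at 3:54 PM − 193 min = 12:41 PM.
The design review starts at 12:41 PM + 73 min = 1:54 PM.

1:54 PM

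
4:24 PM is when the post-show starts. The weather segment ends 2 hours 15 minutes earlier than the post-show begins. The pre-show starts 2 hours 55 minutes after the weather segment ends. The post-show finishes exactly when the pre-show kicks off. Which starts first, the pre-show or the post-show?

the post-show

The weather segment ends at 4:24 PM − 135 min = 2:09 PM.
The pre-show starts at 2:09 PM + 175 min = 5:04 PM.
The pre-show starts at 5:04 PM and the post-show starts at 4:24 PM, so the post-show is first.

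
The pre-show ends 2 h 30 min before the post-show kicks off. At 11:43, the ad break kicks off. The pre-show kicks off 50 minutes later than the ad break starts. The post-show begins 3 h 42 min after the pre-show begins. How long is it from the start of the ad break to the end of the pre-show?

The pre-show starts at 11:43 + 50 min = 12:33.
The post-show starts at 12:33 + 222 min = 16:15.
The pre-show ends at 16:15 − 150 min = 13:45.
From 11:43 to 13:45 is 122 minutes.

122 minutes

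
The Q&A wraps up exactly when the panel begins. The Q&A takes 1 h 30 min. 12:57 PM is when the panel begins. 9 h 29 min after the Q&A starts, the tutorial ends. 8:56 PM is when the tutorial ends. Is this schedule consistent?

Yes

The Q&A ends at 12:57 PM.
The Q&A starts at 12:57 PM − 90 min = 11:27 AM.
The tutorial ends at 11:27 AM + 569 min = 8:56 PM.
That matches the stated 8:56 PM, so the schedule is consistent.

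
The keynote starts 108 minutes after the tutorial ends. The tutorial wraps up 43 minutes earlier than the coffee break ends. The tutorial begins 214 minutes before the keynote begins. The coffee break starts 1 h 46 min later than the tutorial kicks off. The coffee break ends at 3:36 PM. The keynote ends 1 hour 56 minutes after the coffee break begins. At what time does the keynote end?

4:49 PM

The tutorial ends at 3:36 PM − 43 min = 2:53 PM.
The keynote starts at 2:53 PM + 108 min = 4:41 PM.
The tutorial starts at 4:41 PM − 214 min = 1:07 PM.
The coffee break starts at 1:07 PM + 106 min = 2:53 PM.
The keynote ends at 2:53 PM + 116 min = 4:49 PM.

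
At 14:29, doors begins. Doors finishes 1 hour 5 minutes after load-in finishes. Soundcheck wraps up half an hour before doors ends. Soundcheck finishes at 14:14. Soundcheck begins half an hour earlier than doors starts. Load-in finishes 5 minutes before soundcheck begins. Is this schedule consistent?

Soundcheck starts at 14:29 − 30 min = 13:59.
Load-in ends at 13:59 − 5 min = 13:54.
Doors ends at 13:54 + 65 min = 14:59.
Soundcheck ends at 14:59 − 30 min = 14:29.
But soundcheck is also said to end at 14:14 — a 15-minute conflict.

No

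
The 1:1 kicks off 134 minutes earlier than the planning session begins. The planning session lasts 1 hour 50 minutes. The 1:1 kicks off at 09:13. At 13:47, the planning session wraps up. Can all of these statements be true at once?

No

The planning session starts at 13:47 − 110 min = 11:57.
The 1:1 starts at 11:57 − 134 min = 09:43.
But the 1:1 is also said to start at 09:13 — a 30-minute conflict.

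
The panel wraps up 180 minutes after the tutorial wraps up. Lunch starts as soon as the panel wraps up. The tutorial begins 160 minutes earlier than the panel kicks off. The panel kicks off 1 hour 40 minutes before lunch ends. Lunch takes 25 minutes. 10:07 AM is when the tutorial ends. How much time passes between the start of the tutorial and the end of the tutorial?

The panel ends at 10:07 AM + 180 min = 1:07 PM.
So lunch starts at 1:07 PM.
Lunch ends at 1:07 PM + 25 min = 1:32 PM.
The panel starts at 1:32 PM − 100 min = 11:52 AM.
The tutorial starts at 11:52 AM − 160 min = 9:12 AM.
From 9:12 AM to 10:07 AM is 55 minutes.

55 minutes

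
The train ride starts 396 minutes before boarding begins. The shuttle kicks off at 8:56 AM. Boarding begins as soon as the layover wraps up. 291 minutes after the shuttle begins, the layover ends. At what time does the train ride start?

The layover ends at 8:56 AM + 291 min = 1:47 PM.
So boarding starts at 1:47 PM.
The train ride starts at 1:47 PM − 396 min = 7:11 AM.

7:11 AM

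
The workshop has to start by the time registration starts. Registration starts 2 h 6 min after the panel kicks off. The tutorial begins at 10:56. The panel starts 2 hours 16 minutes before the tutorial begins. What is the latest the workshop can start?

10:46

The panel starts at 10:56 − 136 min = 08:40.
Registration starts at 08:40 + 126 min = 10:46.
The workshop is bounded by registration, so the latest it can start is 10:46.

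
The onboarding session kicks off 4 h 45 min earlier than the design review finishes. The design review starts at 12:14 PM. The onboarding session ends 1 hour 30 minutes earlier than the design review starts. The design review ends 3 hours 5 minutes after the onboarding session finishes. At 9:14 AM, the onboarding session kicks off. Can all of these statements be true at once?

No

The onboarding session ends at 12:14 PM − 90 min = 10:44 AM.
The design review ends at 10:44 AM + 185 min = 1:49 PM.
The onboarding session starts at 1:49 PM − 285 min = 9:04 AM.
But the onboarding session is also said to start at 9:14 AM — a 10-minute conflict.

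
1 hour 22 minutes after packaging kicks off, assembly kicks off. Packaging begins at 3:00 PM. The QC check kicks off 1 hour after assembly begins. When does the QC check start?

5:22 PM

Assembly starts at 3:00 PM + 82 min = 4:22 PM.
The QC check starts at 4:22 PM + 60 min = 5:22 PM.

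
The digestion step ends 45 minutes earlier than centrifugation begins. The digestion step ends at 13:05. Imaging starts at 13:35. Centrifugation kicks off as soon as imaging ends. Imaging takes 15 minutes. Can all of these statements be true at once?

Imaging ends at 13:35 + 15 min = 13:50.
So centrifugation starts at 13:50.
The digestion step ends at 13:50 − 45 min = 13:05.
That matches the stated 13:05, so the schedule is consistent.

Yes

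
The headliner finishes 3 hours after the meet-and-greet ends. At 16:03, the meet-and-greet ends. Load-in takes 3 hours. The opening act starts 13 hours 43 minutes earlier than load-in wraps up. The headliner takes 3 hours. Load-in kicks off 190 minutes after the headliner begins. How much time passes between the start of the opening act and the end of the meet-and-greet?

453 minutes

The headliner ends at 16:03 + 180 min = 19:03.
The headliner starts at 19:03 − 180 min = 16:03.
Load-in starts at 16:03 + 190 min = 19:13.
Load-in ends at 19:13 + 180 min = 22:13.
The opening act starts at 22:13 − 823 min = 08:30.
From 08:30 to 16:03 is 453 minutes.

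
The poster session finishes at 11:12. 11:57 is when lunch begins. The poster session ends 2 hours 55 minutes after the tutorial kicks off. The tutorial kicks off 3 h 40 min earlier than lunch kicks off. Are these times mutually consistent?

The tutorial starts at 11:57 − 220 min = 08:17.
The poster session ends at 08:17 + 175 min = 11:12.
That matches the stated 11:12, so the schedule is consistent.

Yes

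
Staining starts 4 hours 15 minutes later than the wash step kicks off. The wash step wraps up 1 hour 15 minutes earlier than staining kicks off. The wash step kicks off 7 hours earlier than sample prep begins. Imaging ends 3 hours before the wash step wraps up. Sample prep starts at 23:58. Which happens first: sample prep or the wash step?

The wash step starts at 23:58 − 420 min = 16:58.
Sample prep starts at 23:58 and the wash step starts at 16:58, so the wash step is first.

the wash step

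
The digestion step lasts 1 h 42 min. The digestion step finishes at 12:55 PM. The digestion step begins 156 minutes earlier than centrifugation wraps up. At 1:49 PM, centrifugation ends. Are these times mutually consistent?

Yes

The digestion step starts at 1:49 PM − 156 min = 11:13 AM.
The digestion step ends at 11:13 AM + 102 min = 12:55 PM.
That matches the stated 12:55 PM, so the schedule is consistent.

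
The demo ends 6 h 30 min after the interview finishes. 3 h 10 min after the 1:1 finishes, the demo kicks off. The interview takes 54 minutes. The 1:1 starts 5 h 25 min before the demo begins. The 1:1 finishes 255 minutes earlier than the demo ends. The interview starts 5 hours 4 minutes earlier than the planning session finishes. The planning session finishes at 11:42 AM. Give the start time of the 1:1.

The interview starts at 11:42 AM − 304 min = 6:38 AM.
The interview ends at 6:38 AM + 54 min = 7:32 AM.
The demo ends at 7:32 AM + 390 min = 2:02 PM.
The 1:1 ends at 2:02 PM − 255 min = 9:47 AM.
The demo starts at 9:47 AM + 190 min = 12:57 PM.
The 1:1 starts at 12:57 PM − 325 min = 7:32 AM.

7:32 AM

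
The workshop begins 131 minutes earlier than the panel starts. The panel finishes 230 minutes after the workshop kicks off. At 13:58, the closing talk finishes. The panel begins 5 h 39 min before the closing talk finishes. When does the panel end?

The panel starts at 13:58 − 339 min = 08:19.
The workshop starts at 08:19 − 131 min = 06:08.
The panel ends at 06:08 + 230 min = 09:58.

09:58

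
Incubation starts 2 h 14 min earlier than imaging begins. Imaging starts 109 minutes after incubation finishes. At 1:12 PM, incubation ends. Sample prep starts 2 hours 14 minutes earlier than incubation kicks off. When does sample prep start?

Imaging starts at 1:12 PM + 109 min = 3:01 PM.
Incubation starts at 3:01 PM − 134 min = 12:47 PM.
Sample prep starts at 12:47 PM − 134 min = 10:33 AM.

10:33 AM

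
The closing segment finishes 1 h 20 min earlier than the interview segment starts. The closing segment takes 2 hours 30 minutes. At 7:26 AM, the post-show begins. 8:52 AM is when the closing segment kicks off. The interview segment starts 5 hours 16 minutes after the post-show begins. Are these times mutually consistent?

The interview segment starts at 7:26 AM + 316 min = 12:42 PM.
The closing segment ends at 12:42 PM − 80 min = 11:22 AM.
The closing segment starts at 11:22 AM − 150 min = 8:52 AM.
That matches the stated 8:52 AM, so the schedule is consistent.

Yes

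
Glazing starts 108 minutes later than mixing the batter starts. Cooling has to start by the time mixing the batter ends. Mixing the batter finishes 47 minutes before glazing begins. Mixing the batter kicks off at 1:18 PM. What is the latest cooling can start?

2:19 PM

Glazing starts at 1:18 PM + 108 min = 3:06 PM.
Mixing the batter ends at 3:06 PM − 47 min = 2:19 PM.
Cooling is bounded by mixing the batter, so the latest it can start is 2:19 PM.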